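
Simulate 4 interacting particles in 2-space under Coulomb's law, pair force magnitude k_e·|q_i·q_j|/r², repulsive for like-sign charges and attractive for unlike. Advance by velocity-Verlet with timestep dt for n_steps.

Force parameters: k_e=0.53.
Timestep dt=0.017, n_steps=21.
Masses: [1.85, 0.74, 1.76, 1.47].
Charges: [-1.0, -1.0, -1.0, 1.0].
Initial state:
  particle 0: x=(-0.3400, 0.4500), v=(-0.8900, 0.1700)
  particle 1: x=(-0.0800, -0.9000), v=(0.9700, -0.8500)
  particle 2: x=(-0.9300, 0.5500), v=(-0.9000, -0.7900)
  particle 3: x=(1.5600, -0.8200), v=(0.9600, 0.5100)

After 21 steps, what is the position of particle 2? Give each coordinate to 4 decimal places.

step 0: x0=(-0.3400, 0.4500) x1=(-0.0800, -0.9000) x2=(-0.9300, 0.5500) x3=(1.5600, -0.8200)
step 1: x0=(-0.3550, 0.4529) x1=(-0.0634, -0.9145) x2=(-0.9454, 0.5366) x3=(1.5763, -0.8113)
step 2: x0=(-0.3698, 0.4558) x1=(-0.0467, -0.9292) x2=(-0.9611, 0.5233) x3=(1.5925, -0.8026)
step 3: x0=(-0.3843, 0.4587) x1=(-0.0299, -0.9441) x2=(-0.9770, 0.5100) x3=(1.6087, -0.7939)
step 4: x0=(-0.3986, 0.4616) x1=(-0.0130, -0.9591) x2=(-0.9932, 0.4967) x3=(1.6248, -0.7852)
step 5: x0=(-0.4127, 0.4645) x1=(0.0042, -0.9742) x2=(-1.0096, 0.4835) x3=(1.6408, -0.7765)
step 6: x0=(-0.4266, 0.4674) x1=(0.0214, -0.9895) x2=(-1.0263, 0.4703) x3=(1.6567, -0.7677)
step 7: x0=(-0.4402, 0.4704) x1=(0.0388, -1.0049) x2=(-1.0432, 0.4571) x3=(1.6726, -0.7590)
step 8: x0=(-0.4535, 0.4734) x1=(0.0563, -1.0204) x2=(-1.0604, 0.4439) x3=(1.6885, -0.7502)
step 9: x0=(-0.4667, 0.4764) x1=(0.0740, -1.0360) x2=(-1.0778, 0.4308) x3=(1.7042, -0.7415)
step 10: x0=(-0.4796, 0.4795) x1=(0.0918, -1.0517) x2=(-1.0954, 0.4176) x3=(1.7199, -0.7327)
step 11: x0=(-0.4923, 0.4826) x1=(0.1097, -1.0676) x2=(-1.1133, 0.4045) x3=(1.7356, -0.7239)
step 12: x0=(-0.5048, 0.4858) x1=(0.1278, -1.0835) x2=(-1.1314, 0.3913) x3=(1.7512, -0.7152)
step 13: x0=(-0.5171, 0.4890) x1=(0.1460, -1.0996) x2=(-1.1498, 0.3781) x3=(1.7667, -0.7064)
step 14: x0=(-0.5292, 0.4923) x1=(0.1643, -1.1157) x2=(-1.1683, 0.3649) x3=(1.7822, -0.6976)
step 15: x0=(-0.5412, 0.4956) x1=(0.1828, -1.1319) x2=(-1.1871, 0.3516) x3=(1.7976, -0.6888)
step 16: x0=(-0.5529, 0.4990) x1=(0.2014, -1.1482) x2=(-1.2060, 0.3383) x3=(1.8129, -0.6800)
step 17: x0=(-0.5644, 0.5024) x1=(0.2202, -1.1645) x2=(-1.2252, 0.3250) x3=(1.8282, -0.6712)
step 18: x0=(-0.5758, 0.5059) x1=(0.2390, -1.1809) x2=(-1.2445, 0.3117) x3=(1.8434, -0.6625)
step 19: x0=(-0.5870, 0.5095) x1=(0.2580, -1.1974) x2=(-1.2640, 0.2983) x3=(1.8586, -0.6537)
step 20: x0=(-0.5981, 0.5132) x1=(0.2771, -1.2139) x2=(-1.2837, 0.2849) x3=(1.8737, -0.6449)
step 21: x0=(-0.6090, 0.5169) x1=(0.2964, -1.2305) x2=(-1.3035, 0.2714) x3=(1.8887, -0.6361)

(-1.3035, 0.2714)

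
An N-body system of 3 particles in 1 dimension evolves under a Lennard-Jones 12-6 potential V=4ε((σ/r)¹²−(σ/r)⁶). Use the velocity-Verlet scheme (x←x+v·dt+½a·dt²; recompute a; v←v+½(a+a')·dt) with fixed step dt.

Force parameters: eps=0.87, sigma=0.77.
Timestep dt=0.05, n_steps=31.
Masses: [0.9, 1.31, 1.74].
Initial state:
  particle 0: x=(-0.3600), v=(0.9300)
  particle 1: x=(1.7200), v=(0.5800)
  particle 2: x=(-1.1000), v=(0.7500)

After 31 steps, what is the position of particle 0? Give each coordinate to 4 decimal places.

(0.7945)

step 0: x0=(-0.3600) x1=(1.7200) x2=(-1.1000)
step 1: x0=(-0.2369) x1=(1.7490) x2=(-1.1021)
step 2: x0=(-0.1140) x1=(1.7779) x2=(-1.1041)
step 3: x0=(0.0019) x1=(1.8067) x2=(-1.1023)
step 4: x0=(0.1133) x1=(1.8353) x2=(-1.0981)
step 5: x0=(0.2223) x1=(1.8638) x2=(-1.0925)
step 6: x0=(0.3300) x1=(1.8920) x2=(-1.0861)
step 7: x0=(0.4371) x1=(1.9199) x2=(-1.0791)
step 8: x0=(0.5444) x1=(1.9472) x2=(-1.0718)
step 9: x0=(0.6524) x1=(1.9739) x2=(-1.0643)
step 10: x0=(0.7617) x1=(1.9994) x2=(-1.0567)
step 11: x0=(0.8731) x1=(2.0232) x2=(-1.0489)
step 12: x0=(0.9882) x1=(2.0445) x2=(-1.0411)
step 13: x0=(1.1090) x1=(2.0619) x2=(-1.0332)
step 14: x0=(1.2372) x1=(2.0741) x2=(-1.0253)
step 15: x0=(1.3564) x1=(2.0924) x2=(-1.0174)
step 16: x0=(1.3079) x1=(2.2259) x2=(-1.0095)
step 17: x0=(1.2661) x1=(2.3549) x2=(-1.0015)
step 18: x0=(1.2292) x1=(2.4804) x2=(-0.9935)
step 19: x0=(1.1946) x1=(2.6043) x2=(-0.9855)
step 20: x0=(1.1609) x1=(2.7275) x2=(-0.9775)
step 21: x0=(1.1276) x1=(2.8504) x2=(-0.9695)
step 22: x0=(1.0946) x1=(2.9731) x2=(-0.9614)
step 23: x0=(1.0616) x1=(3.0957) x2=(-0.9532)
step 24: x0=(1.0286) x1=(3.2183) x2=(-0.9450)
step 25: x0=(0.9956) x1=(3.3408) x2=(-0.9368)
step 26: x0=(0.9625) x1=(3.4633) x2=(-0.9285)
step 27: x0=(0.9293) x1=(3.5858) x2=(-0.9201)
step 28: x0=(0.8959) x1=(3.7082) x2=(-0.9117)
step 29: x0=(0.8623) x1=(3.8307) x2=(-0.9031)
step 30: x0=(0.8285) x1=(3.9531) x2=(-0.8945)
step 31: x0=(0.7945) x1=(4.0756) x2=(-0.8857)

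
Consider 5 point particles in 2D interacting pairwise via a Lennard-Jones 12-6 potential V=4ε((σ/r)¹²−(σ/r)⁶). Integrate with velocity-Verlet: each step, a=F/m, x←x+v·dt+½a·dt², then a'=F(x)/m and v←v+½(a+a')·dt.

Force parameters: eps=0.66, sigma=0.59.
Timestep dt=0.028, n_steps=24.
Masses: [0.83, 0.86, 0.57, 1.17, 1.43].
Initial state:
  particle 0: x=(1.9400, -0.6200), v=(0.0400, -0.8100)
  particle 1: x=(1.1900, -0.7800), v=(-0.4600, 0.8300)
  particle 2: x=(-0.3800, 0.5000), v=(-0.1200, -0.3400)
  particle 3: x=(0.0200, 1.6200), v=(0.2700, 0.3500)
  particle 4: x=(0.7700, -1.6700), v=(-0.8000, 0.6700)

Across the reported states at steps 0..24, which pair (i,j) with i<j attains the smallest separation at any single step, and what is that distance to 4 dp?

step 0: x0=(1.9400, -0.6200) x1=(1.1900, -0.7800) x2=(-0.3800, 0.5000) x3=(0.0200, 1.6200) x4=(0.7700, -1.6700)
step 1: x0=(1.9400, -0.6429) x1=(1.1781, -0.7568) x2=(-0.3833, 0.4906) x3=(0.0275, 1.6297) x4=(0.7477, -1.6511)
step 2: x0=(1.9376, -0.6662) x1=(1.1682, -0.7338) x2=(-0.3865, 0.4814) x3=(0.0350, 1.6394) x4=(0.7255, -1.6318)
step 3: x0=(1.9329, -0.6898) x1=(1.1602, -0.7111) x2=(-0.3897, 0.4724) x3=(0.0425, 1.6489) x4=(0.7035, -1.6122)
step 4: x0=(1.9258, -0.7134) x1=(1.1543, -0.6888) x2=(-0.3928, 0.4636) x3=(0.0499, 1.6584) x4=(0.6817, -1.5924)
step 5: x0=(1.9164, -0.7369) x1=(1.1503, -0.6670) x2=(-0.3958, 0.4549) x3=(0.0573, 1.6677) x4=(0.6600, -1.5722)
step 6: x0=(1.9046, -0.7602) x1=(1.1484, -0.6457) x2=(-0.3987, 0.4464) x3=(0.0647, 1.6770) x4=(0.6385, -1.5518)
step 7: x0=(1.8904, -0.7833) x1=(1.1486, -0.6253) x2=(-0.4016, 0.4379) x3=(0.0721, 1.6863) x4=(0.6171, -1.5312)
step 8: x0=(1.8739, -0.8058) x1=(1.1508, -0.6056) x2=(-0.4044, 0.4296) x3=(0.0794, 1.6955) x4=(0.5959, -1.5103)
step 9: x0=(1.8548, -0.8277) x1=(1.1552, -0.5869) x2=(-0.4072, 0.4213) x3=(0.0868, 1.7046) x4=(0.5748, -1.4893)
step 10: x0=(1.8334, -0.8488) x1=(1.1616, -0.5693) x2=(-0.4099, 0.4132) x3=(0.0941, 1.7137) x4=(0.5538, -1.4680)
step 11: x0=(1.8096, -0.8689) x1=(1.1701, -0.5529) x2=(-0.4126, 0.4051) x3=(0.1013, 1.7227) x4=(0.5330, -1.4466)
step 12: x0=(1.7835, -0.8880) x1=(1.1805, -0.5377) x2=(-0.4153, 0.3970) x3=(0.1086, 1.7318) x4=(0.5123, -1.4250)
step 13: x0=(1.7556, -0.9060) x1=(1.1925, -0.5238) x2=(-0.4179, 0.3891) x3=(0.1159, 1.7407) x4=(0.4917, -1.4032)
step 14: x0=(1.7264, -0.9233) x1=(1.2055, -0.5109) x2=(-0.4204, 0.3811) x3=(0.1231, 1.7497) x4=(0.4713, -1.3814)
step 15: x0=(1.6970, -0.9405) x1=(1.2184, -0.4983) x2=(-0.4230, 0.3732) x3=(0.1304, 1.7586) x4=(0.4510, -1.3593)
step 16: x0=(1.6685, -0.9586) x1=(1.2303, -0.4849) x2=(-0.4254, 0.3654) x3=(0.1376, 1.7675) x4=(0.4308, -1.3372)
step 17: x0=(1.6414, -0.9784) x1=(1.2406, -0.4701) x2=(-0.4279, 0.3576) x3=(0.1448, 1.7764) x4=(0.4108, -1.3150)
step 18: x0=(1.6154, -0.9998) x1=(1.2495, -0.4540) x2=(-0.4303, 0.3498) x3=(0.1520, 1.7852) x4=(0.3909, -1.2926)
step 19: x0=(1.5896, -1.0216) x1=(1.2580, -0.4375) x2=(-0.4327, 0.3420) x3=(0.1593, 1.7941) x4=(0.3712, -1.2702)
step 20: x0=(1.5632, -1.0428) x1=(1.2668, -0.4218) x2=(-0.4351, 0.3343) x3=(0.1665, 1.8029) x4=(0.3516, -1.2477)
step 21: x0=(1.5360, -1.0624) x1=(1.2763, -0.4077) x2=(-0.4374, 0.3265) x3=(0.1737, 1.8117) x4=(0.3321, -1.2251)
step 22: x0=(1.5077, -1.0799) x1=(1.2864, -0.3958) x2=(-0.4397, 0.3188) x3=(0.1808, 1.8204) x4=(0.3128, -1.2024)
step 23: x0=(1.4786, -1.0950) x1=(1.2972, -0.3861) x2=(-0.4419, 0.3111) x3=(0.1880, 1.8292) x4=(0.2936, -1.1797)
step 24: x0=(1.4486, -1.1077) x1=(1.3084, -0.3790) x2=(-0.4441, 0.3033) x3=(0.1952, 1.8379) x4=(0.2746, -1.1569)

pair (0,1), distance 0.6453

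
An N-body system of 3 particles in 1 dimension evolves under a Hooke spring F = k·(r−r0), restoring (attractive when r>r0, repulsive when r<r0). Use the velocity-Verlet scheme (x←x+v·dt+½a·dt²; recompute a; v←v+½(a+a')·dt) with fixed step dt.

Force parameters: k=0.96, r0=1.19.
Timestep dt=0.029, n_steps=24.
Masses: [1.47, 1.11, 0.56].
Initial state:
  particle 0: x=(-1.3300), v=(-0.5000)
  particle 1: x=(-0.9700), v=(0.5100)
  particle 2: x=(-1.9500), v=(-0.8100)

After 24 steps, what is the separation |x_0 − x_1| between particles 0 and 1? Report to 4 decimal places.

1.1655

step 0: x0=(-1.3300) x1=(-0.9700) x2=(-1.9500)
step 1: x0=(-1.3446) x1=(-0.9548) x2=(-1.9741)
step 2: x0=(-1.3593) x1=(-0.9390) x2=(-1.9992)
step 3: x0=(-1.3741) x1=(-0.9224) x2=(-2.0252)
step 4: x0=(-1.3890) x1=(-0.9053) x2=(-2.0522)
step 5: x0=(-1.4041) x1=(-0.8876) x2=(-2.0800)
step 6: x0=(-1.4192) x1=(-0.8695) x2=(-2.1086)
step 7: x0=(-1.4344) x1=(-0.8509) x2=(-2.1378)
step 8: x0=(-1.4496) x1=(-0.8319) x2=(-2.1676)
step 9: x0=(-1.4650) x1=(-0.8126) x2=(-2.1978)
step 10: x0=(-1.4803) x1=(-0.7931) x2=(-2.2284)
step 11: x0=(-1.4957) x1=(-0.7734) x2=(-2.2593)
step 12: x0=(-1.5111) x1=(-0.7536) x2=(-2.2904)
step 13: x0=(-1.5266) x1=(-0.7337) x2=(-2.3215)
step 14: x0=(-1.5420) x1=(-0.7138) x2=(-2.3527)
step 15: x0=(-1.5574) x1=(-0.6939) x2=(-2.3838)
step 16: x0=(-1.5728) x1=(-0.6742) x2=(-2.4147)
step 17: x0=(-1.5882) x1=(-0.6547) x2=(-2.4452)
step 18: x0=(-1.6035) x1=(-0.6354) x2=(-2.4754)
step 19: x0=(-1.6188) x1=(-0.6165) x2=(-2.5051)
step 20: x0=(-1.6340) x1=(-0.5979) x2=(-2.5343)
step 21: x0=(-1.6491) x1=(-0.5798) x2=(-2.5628)
step 22: x0=(-1.6642) x1=(-0.5621) x2=(-2.5905)
step 23: x0=(-1.6791) x1=(-0.5450) x2=(-2.6174)
step 24: x0=(-1.6940) x1=(-0.5284) x2=(-2.6434)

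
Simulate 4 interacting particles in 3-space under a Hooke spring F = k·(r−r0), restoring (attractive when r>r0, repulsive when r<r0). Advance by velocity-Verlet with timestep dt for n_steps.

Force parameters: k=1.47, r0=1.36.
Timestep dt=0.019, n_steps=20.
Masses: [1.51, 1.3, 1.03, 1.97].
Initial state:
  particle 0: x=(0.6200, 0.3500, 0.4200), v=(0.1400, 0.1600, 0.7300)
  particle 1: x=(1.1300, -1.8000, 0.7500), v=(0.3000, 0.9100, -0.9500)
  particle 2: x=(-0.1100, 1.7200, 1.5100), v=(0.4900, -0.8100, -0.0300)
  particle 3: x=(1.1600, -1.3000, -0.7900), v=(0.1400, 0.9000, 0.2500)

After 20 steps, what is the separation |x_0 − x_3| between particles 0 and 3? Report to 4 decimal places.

step 0: x0=(0.6200, 0.3500, 0.4200) x1=(1.1300, -1.8000, 0.7500) x2=(-0.1100, 1.7200, 1.5100) x3=(1.1600, -1.3000, -0.7900)
step 1: x0=(0.6227, 0.3529, 0.4339) x1=(1.1355, -1.7821, 0.7320) x2=(-0.1002, 1.7034, 1.5088) x3=(1.1625, -1.2826, -0.7850)
step 2: x0=(0.6255, 0.3553, 0.4477) x1=(1.1406, -1.7628, 0.7140) x2=(-0.0895, 1.6845, 1.5065) x3=(1.1648, -1.2645, -0.7793)
step 3: x0=(0.6283, 0.3575, 0.4616) x1=(1.1453, -1.7424, 0.6961) x2=(-0.0778, 1.6632, 1.5030) x3=(1.1667, -1.2457, -0.7731)
step 4: x0=(0.6312, 0.3593, 0.4754) x1=(1.1496, -1.7207, 0.6783) x2=(-0.0653, 1.6397, 1.4983) x3=(1.1684, -1.2263, -0.7664)
step 5: x0=(0.6342, 0.3607, 0.4892) x1=(1.1535, -1.6978, 0.6607) x2=(-0.0519, 1.6140, 1.4924) x3=(1.1699, -1.2063, -0.7590)
step 6: x0=(0.6372, 0.3617, 0.5029) x1=(1.1570, -1.6737, 0.6431) x2=(-0.0375, 1.5862, 1.4855) x3=(1.1710, -1.1856, -0.7512)
step 7: x0=(0.6404, 0.3624, 0.5165) x1=(1.1602, -1.6485, 0.6258) x2=(-0.0224, 1.5563, 1.4774) x3=(1.1720, -1.1643, -0.7428)
step 8: x0=(0.6436, 0.3628, 0.5301) x1=(1.1630, -1.6222, 0.6085) x2=(-0.0064, 1.5243, 1.4683) x3=(1.1726, -1.1425, -0.7339)
step 9: x0=(0.6469, 0.3628, 0.5436) x1=(1.1654, -1.5949, 0.5915) x2=(0.0104, 1.4905, 1.4580) x3=(1.1730, -1.1200, -0.7244)
step 10: x0=(0.6503, 0.3625, 0.5570) x1=(1.1675, -1.5665, 0.5746) x2=(0.0280, 1.4547, 1.4468) x3=(1.1732, -1.0970, -0.7145)
step 11: x0=(0.6538, 0.3618, 0.5703) x1=(1.1692, -1.5371, 0.5580) x2=(0.0463, 1.4171, 1.4345) x3=(1.1732, -1.0735, -0.7042)
step 12: x0=(0.6573, 0.3608, 0.5835) x1=(1.1706, -1.5068, 0.5415) x2=(0.0653, 1.3779, 1.4213) x3=(1.1729, -1.0494, -0.6934)
step 13: x0=(0.6610, 0.3595, 0.5966) x1=(1.1717, -1.4756, 0.5253) x2=(0.0851, 1.3370, 1.4072) x3=(1.1724, -1.0248, -0.6821)
step 14: x0=(0.6648, 0.3579, 0.6095) x1=(1.1724, -1.4435, 0.5094) x2=(0.1054, 1.2945, 1.3921) x3=(1.1716, -0.9997, -0.6704)
step 15: x0=(0.6687, 0.3559, 0.6223) x1=(1.1729, -1.4107, 0.4936) x2=(0.1264, 1.2505, 1.3761) x3=(1.1707, -0.9741, -0.6583)
step 16: x0=(0.6727, 0.3537, 0.6349) x1=(1.1731, -1.3770, 0.4782) x2=(0.1480, 1.2052, 1.3594) x3=(1.1696, -0.9481, -0.6459)
step 17: x0=(0.6768, 0.3511, 0.6474) x1=(1.1730, -1.3427, 0.4630) x2=(0.1702, 1.1586, 1.3418) x3=(1.1682, -0.9216, -0.6330)
step 18: x0=(0.6810, 0.3482, 0.6597) x1=(1.1726, -1.3076, 0.4481) x2=(0.1928, 1.1108, 1.3235) x3=(1.1667, -0.8947, -0.6199)
step 19: x0=(0.6853, 0.3450, 0.6718) x1=(1.1720, -1.2720, 0.4334) x2=(0.2160, 1.0619, 1.3045) x3=(1.1650, -0.8674, -0.6064)
step 20: x0=(0.6898, 0.3415, 0.6837) x1=(1.1712, -1.2358, 0.4191) x2=(0.2395, 1.0120, 1.2849) x3=(1.1632, -0.8397, -0.5926)

1.8023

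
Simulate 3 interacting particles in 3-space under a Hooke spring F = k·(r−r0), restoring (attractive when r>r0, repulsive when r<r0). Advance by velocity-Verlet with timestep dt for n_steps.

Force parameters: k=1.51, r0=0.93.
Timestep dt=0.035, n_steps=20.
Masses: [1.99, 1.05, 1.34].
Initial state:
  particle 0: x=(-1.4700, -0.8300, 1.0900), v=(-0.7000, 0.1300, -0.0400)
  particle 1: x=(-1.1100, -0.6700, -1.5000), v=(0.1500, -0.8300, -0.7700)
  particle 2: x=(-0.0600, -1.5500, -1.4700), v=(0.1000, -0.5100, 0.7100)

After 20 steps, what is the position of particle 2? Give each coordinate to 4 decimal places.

step 0: x0=(-1.4700, -0.8300, 1.0900) x1=(-1.1100, -0.6700, -1.5000) x2=(-0.0600, -1.5500, -1.4700)
step 1: x0=(-1.4939, -0.8256, 1.0870) x1=(-1.1047, -0.6994, -1.5255) x2=(-0.0574, -1.5673, -1.4439)
step 2: x0=(-1.5167, -0.8217, 1.0808) x1=(-1.0992, -0.7294, -1.5479) x2=(-0.0566, -1.5835, -1.4155)
step 3: x0=(-1.5383, -0.8181, 1.0714) x1=(-1.0936, -0.7600, -1.5673) x2=(-0.0577, -1.5987, -1.3847)
step 4: x0=(-1.5587, -0.8151, 1.0589) x1=(-1.0880, -0.7911, -1.5835) x2=(-0.0606, -1.6127, -1.3517)
step 5: x0=(-1.5778, -0.8125, 1.0432) x1=(-1.0823, -0.8227, -1.5965) x2=(-0.0654, -1.6256, -1.3165)
step 6: x0=(-1.5957, -0.8104, 1.0244) x1=(-1.0767, -0.8547, -1.6064) x2=(-0.0720, -1.6375, -1.2792)
step 7: x0=(-1.6123, -0.8089, 1.0025) x1=(-1.0712, -0.8871, -1.6131) x2=(-0.0804, -1.6482, -1.2399)
step 8: x0=(-1.6276, -0.8080, 0.9777) x1=(-1.0658, -0.9197, -1.6166) x2=(-0.0907, -1.6579, -1.1987)
step 9: x0=(-1.6417, -0.8076, 0.9500) x1=(-1.0605, -0.9526, -1.6169) x2=(-0.1027, -1.6665, -1.1556)
step 10: x0=(-1.6544, -0.8079, 0.9194) x1=(-1.0555, -0.9856, -1.6140) x2=(-0.1165, -1.6740, -1.1107)
step 11: x0=(-1.6658, -0.8088, 0.8860) x1=(-1.0507, -1.0188, -1.6081) x2=(-0.1321, -1.6805, -1.0642)
step 12: x0=(-1.6760, -0.8104, 0.8501) x1=(-1.0462, -1.0521, -1.5990) x2=(-0.1493, -1.6860, -1.0162)
step 13: x0=(-1.6849, -0.8126, 0.8115) x1=(-1.0419, -1.0853, -1.5870) x2=(-0.1682, -1.6905, -0.9667)
step 14: x0=(-1.6925, -0.8155, 0.7705) x1=(-1.0380, -1.1186, -1.5721) x2=(-0.1888, -1.6941, -0.9159)
step 15: x0=(-1.6989, -0.8190, 0.7273) x1=(-1.0345, -1.1517, -1.5544) x2=(-0.2108, -1.6967, -0.8639)
step 16: x0=(-1.7040, -0.8233, 0.6818) x1=(-1.0314, -1.1847, -1.5339) x2=(-0.2344, -1.6984, -0.8108)
step 17: x0=(-1.7080, -0.8282, 0.6342) x1=(-1.0286, -1.2175, -1.5107) x2=(-0.2594, -1.6992, -0.7566)
step 18: x0=(-1.7108, -0.8338, 0.5848) x1=(-1.0263, -1.2500, -1.4851) x2=(-0.2858, -1.6992, -0.7016)
step 19: x0=(-1.7126, -0.8401, 0.5335) x1=(-1.0244, -1.2824, -1.4570) x2=(-0.3135, -1.6984, -0.6458)
step 20: x0=(-1.7132, -0.8471, 0.4806) x1=(-1.0230, -1.3144, -1.4267) x2=(-0.3424, -1.6969, -0.5894)

(-0.3424, -1.6969, -0.5894)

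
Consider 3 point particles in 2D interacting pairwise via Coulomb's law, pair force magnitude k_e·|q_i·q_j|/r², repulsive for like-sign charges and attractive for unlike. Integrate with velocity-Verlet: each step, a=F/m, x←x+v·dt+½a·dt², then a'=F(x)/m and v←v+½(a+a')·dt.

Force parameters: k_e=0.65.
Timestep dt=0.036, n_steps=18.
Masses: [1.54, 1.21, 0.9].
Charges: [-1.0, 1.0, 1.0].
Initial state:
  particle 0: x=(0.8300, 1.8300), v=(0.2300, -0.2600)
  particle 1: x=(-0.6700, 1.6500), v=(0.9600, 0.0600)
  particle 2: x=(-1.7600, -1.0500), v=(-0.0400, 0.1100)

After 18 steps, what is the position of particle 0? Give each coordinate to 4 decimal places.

(0.9231, 1.6536)

step 0: x0=(0.8300, 1.8300) x1=(-0.6700, 1.6500) x2=(-1.7600, -1.0500)
step 1: x0=(0.8381, 1.8206) x1=(-0.6353, 1.6522) x2=(-1.7614, -1.0461)
step 2: x0=(0.8460, 1.8112) x1=(-0.6002, 1.6545) x2=(-1.7629, -1.0422)
step 3: x0=(0.8536, 1.8017) x1=(-0.5648, 1.6570) x2=(-1.7643, -1.0384)
step 4: x0=(0.8609, 1.7921) x1=(-0.5290, 1.6595) x2=(-1.7658, -1.0346)
step 5: x0=(0.8679, 1.7825) x1=(-0.4928, 1.6622) x2=(-1.7672, -1.0309)
step 6: x0=(0.8746, 1.7729) x1=(-0.4562, 1.6649) x2=(-1.7687, -1.0272)
step 7: x0=(0.8810, 1.7631) x1=(-0.4191, 1.6678) x2=(-1.7701, -1.0236)
step 8: x0=(0.8870, 1.7534) x1=(-0.3817, 1.6707) x2=(-1.7716, -1.0200)
step 9: x0=(0.8926, 1.7436) x1=(-0.3438, 1.6738) x2=(-1.7730, -1.0165)
step 10: x0=(0.8979, 1.7337) x1=(-0.3053, 1.6769) x2=(-1.7745, -1.0130)
step 11: x0=(0.9027, 1.7238) x1=(-0.2664, 1.6802) x2=(-1.7759, -1.0095)
step 12: x0=(0.9071, 1.7139) x1=(-0.2269, 1.6835) x2=(-1.7774, -1.0061)
step 13: x0=(0.9111, 1.7039) x1=(-0.1869, 1.6869) x2=(-1.7789, -1.0028)
step 14: x0=(0.9146, 1.6939) x1=(-0.1462, 1.6903) x2=(-1.7803, -0.9994)
step 15: x0=(0.9176, 1.6838) x1=(-0.1049, 1.6938) x2=(-1.7818, -0.9961)
step 16: x0=(0.9200, 1.6738) x1=(-0.0629, 1.6974) x2=(-1.7833, -0.9929)
step 17: x0=(0.9219, 1.6637) x1=(-0.0201, 1.7010) x2=(-1.7848, -0.9896)
step 18: x0=(0.9231, 1.6536) x1=(0.0235, 1.7047) x2=(-1.7862, -0.9864)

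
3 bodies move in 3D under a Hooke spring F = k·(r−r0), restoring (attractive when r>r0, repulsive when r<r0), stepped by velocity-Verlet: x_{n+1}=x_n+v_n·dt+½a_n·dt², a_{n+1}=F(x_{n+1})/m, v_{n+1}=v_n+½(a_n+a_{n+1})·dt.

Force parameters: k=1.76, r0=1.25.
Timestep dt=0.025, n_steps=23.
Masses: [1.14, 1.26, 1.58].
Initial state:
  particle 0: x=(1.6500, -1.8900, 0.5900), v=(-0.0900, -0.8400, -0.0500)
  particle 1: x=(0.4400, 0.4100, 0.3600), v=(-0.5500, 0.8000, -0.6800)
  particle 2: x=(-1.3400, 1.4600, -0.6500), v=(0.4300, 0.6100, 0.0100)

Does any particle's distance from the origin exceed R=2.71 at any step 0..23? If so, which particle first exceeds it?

step 0: x0=(1.6500, -1.8900, 0.5900) x1=(0.4400, 0.4100, 0.3600) x2=(-1.3400, 1.4600, -0.6500)
step 1: x0=(1.6464, -1.9092, 0.5883) x1=(0.4262, 0.4297, 0.3429) x2=(-1.3282, 1.4742, -0.6493)
step 2: x0=(1.6401, -1.9249, 0.5855) x1=(0.4122, 0.4487, 0.3254) x2=(-1.3143, 1.4864, -0.6476)
step 3: x0=(1.6310, -1.9369, 0.5818) x1=(0.3982, 0.4670, 0.3077) x2=(-1.2984, 1.4965, -0.6450)
step 4: x0=(1.6192, -1.9453, 0.5770) x1=(0.3841, 0.4846, 0.2898) x2=(-1.2805, 1.5046, -0.6415)
step 5: x0=(1.6048, -1.9499, 0.5712) x1=(0.3699, 0.5014, 0.2717) x2=(-1.2607, 1.5106, -0.6371)
step 6: x0=(1.5876, -1.9508, 0.5644) x1=(0.3558, 0.5173, 0.2534) x2=(-1.2389, 1.5145, -0.6318)
step 7: x0=(1.5678, -1.9479, 0.5566) x1=(0.3417, 0.5325, 0.2350) x2=(-1.2152, 1.5164, -0.6257)
step 8: x0=(1.5454, -1.9413, 0.5479) x1=(0.3277, 0.5468, 0.2164) x2=(-1.1897, 1.5163, -0.6187)
step 9: x0=(1.5205, -1.9309, 0.5381) x1=(0.3138, 0.5602, 0.1977) x2=(-1.1624, 1.5142, -0.6110)
step 10: x0=(1.4930, -1.9169, 0.5273) x1=(0.2999, 0.5726, 0.1789) x2=(-1.1334, 1.5101, -0.6024)
step 11: x0=(1.4631, -1.8991, 0.5156) x1=(0.2863, 0.5842, 0.1600) x2=(-1.1028, 1.5041, -0.5931)
step 12: x0=(1.4308, -1.8776, 0.5029) x1=(0.2728, 0.5948, 0.1411) x2=(-1.0706, 1.4962, -0.5831)
step 13: x0=(1.3961, -1.8525, 0.4892) x1=(0.2596, 0.6045, 0.1222) x2=(-1.0368, 1.4865, -0.5724)
step 14: x0=(1.3592, -1.8239, 0.4747) x1=(0.2465, 0.6133, 0.1034) x2=(-1.0016, 1.4749, -0.5611)
step 15: x0=(1.3201, -1.7917, 0.4592) x1=(0.2337, 0.6210, 0.0845) x2=(-0.9651, 1.4615, -0.5491)
step 16: x0=(1.2789, -1.7562, 0.4429) x1=(0.2213, 0.6278, 0.0657) x2=(-0.9272, 1.4465, -0.5365)
step 17: x0=(1.2358, -1.7173, 0.4258) x1=(0.2091, 0.6337, 0.0470) x2=(-0.8882, 1.4298, -0.5234)
step 18: x0=(1.1907, -1.6751, 0.4078) x1=(0.1972, 0.6386, 0.0283) x2=(-0.8480, 1.4116, -0.5098)
step 19: x0=(1.1438, -1.6299, 0.3891) x1=(0.1856, 0.6425, 0.0098) x2=(-0.8068, 1.3918, -0.4957)
step 20: x0=(1.0952, -1.5816, 0.3696) x1=(0.1745, 0.6455, -0.0086) x2=(-0.7647, 1.3706, -0.4812)
step 21: x0=(1.0450, -1.5303, 0.3494) x1=(0.1636, 0.6475, -0.0268) x2=(-0.7217, 1.3481, -0.4663)
step 22: x0=(0.9933, -1.4764, 0.3285) x1=(0.1532, 0.6487, -0.0449) x2=(-0.6779, 1.3243, -0.4510)
step 23: x0=(0.9402, -1.4197, 0.3070) x1=(0.1432, 0.6489, -0.0627) x2=(-0.6335, 1.2993, -0.4355)

no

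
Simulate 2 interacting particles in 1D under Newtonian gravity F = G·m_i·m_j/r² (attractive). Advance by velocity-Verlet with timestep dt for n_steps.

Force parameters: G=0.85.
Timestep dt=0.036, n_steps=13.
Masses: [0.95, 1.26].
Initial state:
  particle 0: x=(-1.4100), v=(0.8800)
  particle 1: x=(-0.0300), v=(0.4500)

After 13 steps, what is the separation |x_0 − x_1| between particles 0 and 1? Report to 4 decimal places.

1.0547

step 0: x0=(-1.4100) x1=(-0.0300)
step 1: x0=(-1.3780) x1=(-0.0141)
step 2: x0=(-1.3452) x1=(0.0013)
step 3: x0=(-1.3116) x1=(0.0161)
step 4: x0=(-1.2773) x1=(0.0303)
step 5: x0=(-1.2421) x1=(0.0438)
step 6: x0=(-1.2061) x1=(0.0568)
step 7: x0=(-1.1692) x1=(0.0691)
step 8: x0=(-1.1315) x1=(0.0807)
step 9: x0=(-1.0928) x1=(0.0916)
step 10: x0=(-1.0531) x1=(0.1017)
step 11: x0=(-1.0123) x1=(0.1111)
step 12: x0=(-0.9705) x1=(0.1196)
step 13: x0=(-0.9275) x1=(0.1273)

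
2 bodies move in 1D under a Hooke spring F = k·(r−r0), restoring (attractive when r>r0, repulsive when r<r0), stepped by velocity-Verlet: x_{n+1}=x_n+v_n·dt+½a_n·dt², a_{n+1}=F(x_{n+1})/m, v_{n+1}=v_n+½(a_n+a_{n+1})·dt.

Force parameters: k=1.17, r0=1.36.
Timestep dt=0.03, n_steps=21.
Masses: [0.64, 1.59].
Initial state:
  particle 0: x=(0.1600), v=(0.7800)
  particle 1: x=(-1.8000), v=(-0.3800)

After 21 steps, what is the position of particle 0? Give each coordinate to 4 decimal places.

(0.3677)

step 0: x0=(0.1600) x1=(-1.8000)
step 1: x0=(0.1829) x1=(-1.8112)
step 2: x0=(0.2048) x1=(-1.8220)
step 3: x0=(0.2255) x1=(-1.8323)
step 4: x0=(0.2452) x1=(-1.8422)
step 5: x0=(0.2636) x1=(-1.8516)
step 6: x0=(0.2808) x1=(-1.8605)
step 7: x0=(0.2966) x1=(-1.8689)
step 8: x0=(0.3112) x1=(-1.8767)
step 9: x0=(0.3244) x1=(-1.8840)
step 10: x0=(0.3362) x1=(-1.8907)
step 11: x0=(0.3466) x1=(-1.8969)
step 12: x0=(0.3555) x1=(-1.9025)
step 13: x0=(0.3630) x1=(-1.9075)
step 14: x0=(0.3689) x1=(-1.9118)
step 15: x0=(0.3734) x1=(-1.9156)
step 16: x0=(0.3763) x1=(-1.9188)
step 17: x0=(0.3777) x1=(-1.9213)
step 18: x0=(0.3775) x1=(-1.9232)
step 19: x0=(0.3758) x1=(-1.9245)
step 20: x0=(0.3725) x1=(-1.9252)
step 21: x0=(0.3677) x1=(-1.9252)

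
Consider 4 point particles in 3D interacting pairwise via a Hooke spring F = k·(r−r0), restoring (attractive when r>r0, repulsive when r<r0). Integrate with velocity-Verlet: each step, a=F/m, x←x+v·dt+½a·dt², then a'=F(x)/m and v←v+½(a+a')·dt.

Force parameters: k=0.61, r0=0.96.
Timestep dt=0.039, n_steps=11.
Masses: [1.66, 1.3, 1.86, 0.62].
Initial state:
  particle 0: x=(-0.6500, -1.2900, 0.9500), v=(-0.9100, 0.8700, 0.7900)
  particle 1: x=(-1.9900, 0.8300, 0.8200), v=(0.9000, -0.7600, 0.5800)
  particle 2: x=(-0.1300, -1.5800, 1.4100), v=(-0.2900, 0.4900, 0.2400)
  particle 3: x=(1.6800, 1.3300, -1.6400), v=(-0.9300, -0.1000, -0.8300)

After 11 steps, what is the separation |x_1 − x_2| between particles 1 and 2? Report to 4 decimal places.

step 0: x0=(-0.6500, -1.2900, 0.9500) x1=(-1.9900, 0.8300, 0.8200) x2=(-0.1300, -1.5800, 1.4100) x3=(1.6800, 1.3300, -1.6400)
step 1: x0=(-0.6853, -1.2551, 0.9802) x1=(-1.9531, 0.7994, 0.8421) x2=(-0.1412, -1.5599, 1.4187) x3=(1.6391, 1.3226, -1.6676)
step 2: x0=(-0.7200, -1.2184, 1.0091) x1=(-1.9128, 0.7671, 0.8632) x2=(-0.1523, -1.5379, 1.4260) x3=(1.5893, 1.3081, -1.6855)
step 3: x0=(-0.7542, -1.1798, 1.0368) x1=(-1.8692, 0.7332, 0.8831) x2=(-0.1632, -1.5141, 1.4320) x3=(1.5305, 1.2867, -1.6937)
step 4: x0=(-0.7878, -1.1396, 1.0631) x1=(-1.8224, 0.6977, 0.9020) x2=(-0.1740, -1.4885, 1.4366) x3=(1.4632, 1.2584, -1.6919)
step 5: x0=(-0.8209, -1.0976, 1.0882) x1=(-1.7727, 0.6608, 0.9197) x2=(-0.1846, -1.4610, 1.4398) x3=(1.3875, 1.2235, -1.6803)
step 6: x0=(-0.8533, -1.0542, 1.1120) x1=(-1.7201, 0.6226, 0.9363) x2=(-0.1950, -1.4319, 1.4417) x3=(1.3039, 1.1822, -1.6589)
step 7: x0=(-0.8851, -1.0093, 1.1345) x1=(-1.6649, 0.5831, 0.9518) x2=(-0.2053, -1.4012, 1.4423) x3=(1.2125, 1.1345, -1.6277)
step 8: x0=(-0.9163, -0.9630, 1.1558) x1=(-1.6073, 0.5426, 0.9662) x2=(-0.2154, -1.3689, 1.4415) x3=(1.1138, 1.0809, -1.5869)
step 9: x0=(-0.9468, -0.9155, 1.1758) x1=(-1.5474, 0.5010, 0.9795) x2=(-0.2254, -1.3351, 1.4394) x3=(1.0083, 1.0215, -1.5366)
step 10: x0=(-0.9767, -0.8668, 1.1947) x1=(-1.4854, 0.4586, 0.9917) x2=(-0.2353, -1.2999, 1.4361) x3=(0.8964, 0.9567, -1.4772)
step 11: x0=(-1.0059, -0.8171, 1.2124) x1=(-1.4216, 0.4154, 1.0028) x2=(-0.2451, -1.2634, 1.4316) x3=(0.7785, 0.8868, -1.4088)

2.0944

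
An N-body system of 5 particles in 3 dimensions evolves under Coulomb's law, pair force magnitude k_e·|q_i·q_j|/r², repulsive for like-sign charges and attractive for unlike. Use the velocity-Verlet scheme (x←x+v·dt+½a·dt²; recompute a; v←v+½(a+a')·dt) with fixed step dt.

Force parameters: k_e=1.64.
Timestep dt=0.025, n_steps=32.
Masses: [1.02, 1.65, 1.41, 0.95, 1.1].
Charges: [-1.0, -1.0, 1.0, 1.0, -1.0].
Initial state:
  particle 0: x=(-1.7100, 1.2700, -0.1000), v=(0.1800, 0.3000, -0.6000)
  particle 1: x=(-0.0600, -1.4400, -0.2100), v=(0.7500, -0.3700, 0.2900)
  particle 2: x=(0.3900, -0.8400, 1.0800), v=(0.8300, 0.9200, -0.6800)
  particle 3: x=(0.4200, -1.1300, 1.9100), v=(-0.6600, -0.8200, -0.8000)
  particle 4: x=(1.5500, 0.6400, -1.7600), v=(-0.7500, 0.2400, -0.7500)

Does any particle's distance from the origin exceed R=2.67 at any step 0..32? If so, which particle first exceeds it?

step 0: x0=(-1.7100, 1.2700, -0.1000) x1=(-0.0600, -1.4400, -0.2100) x2=(0.3900, -0.8400, 1.0800) x3=(0.4200, -1.1300, 1.9100) x4=(1.5500, 0.6400, -1.7600)
step 1: x0=(-1.7055, 1.2775, -0.1149) x1=(-0.0412, -1.4492, -0.2026) x2=(0.4107, -0.8169, 1.0624) x3=(0.4035, -1.1507, 1.8905) x4=(1.5313, 0.6460, -1.7787)
step 2: x0=(-1.7010, 1.2850, -0.1298) x1=(-0.0223, -1.4584, -0.1947) x2=(0.4312, -0.7935, 1.0435) x3=(0.3869, -1.1719, 1.8719) x4=(1.5126, 0.6520, -1.7974)
step 3: x0=(-1.6966, 1.2924, -0.1445) x1=(-0.0033, -1.4676, -0.1864) x2=(0.4517, -0.7698, 1.0236) x3=(0.3702, -1.1936, 1.8542) x4=(1.4941, 0.6580, -1.8161)
step 4: x0=(-1.6921, 1.2999, -0.1591) x1=(0.0159, -1.4767, -0.1778) x2=(0.4721, -0.7458, 1.0025) x3=(0.3532, -1.2157, 1.8373) x4=(1.4756, 0.6640, -1.8348)
step 5: x0=(-1.6877, 1.3073, -0.1736) x1=(0.0351, -1.4857, -0.1687) x2=(0.4925, -0.7216, 0.9804) x3=(0.3361, -1.2384, 1.8210) x4=(1.4571, 0.6700, -1.8534)
step 6: x0=(-1.6832, 1.3148, -0.1880) x1=(0.0545, -1.4946, -0.1592) x2=(0.5128, -0.6970, 0.9573) x3=(0.3188, -1.2617, 1.8053) x4=(1.4388, 0.6760, -1.8719)
step 7: x0=(-1.6788, 1.3222, -0.2023) x1=(0.0740, -1.5035, -0.1493) x2=(0.5331, -0.6722, 0.9333) x3=(0.3012, -1.2854, 1.7901) x4=(1.4205, 0.6820, -1.8905)
step 8: x0=(-1.6744, 1.3296, -0.2165) x1=(0.0936, -1.5122, -0.1390) x2=(0.5535, -0.6472, 0.9085) x3=(0.2833, -1.3096, 1.7752) x4=(1.4022, 0.6880, -1.9090)
step 9: x0=(-1.6700, 1.3369, -0.2306) x1=(0.1133, -1.5209, -0.1282) x2=(0.5738, -0.6220, 0.8829) x3=(0.2652, -1.3343, 1.7606) x4=(1.3841, 0.6939, -1.9275)
step 10: x0=(-1.6656, 1.3443, -0.2446) x1=(0.1331, -1.5294, -0.1170) x2=(0.5941, -0.5967, 0.8565) x3=(0.2469, -1.3593, 1.7462) x4=(1.3660, 0.6999, -1.9460)
step 11: x0=(-1.6612, 1.3516, -0.2585) x1=(0.1531, -1.5378, -0.1054) x2=(0.6144, -0.5711, 0.8295) x3=(0.2283, -1.3848, 1.7320) x4=(1.3479, 0.7059, -1.9644)
step 12: x0=(-1.6568, 1.3589, -0.2723) x1=(0.1731, -1.5460, -0.0934) x2=(0.6347, -0.5455, 0.8018) x3=(0.2094, -1.4107, 1.7178) x4=(1.3300, 0.7118, -1.9828)
step 13: x0=(-1.6525, 1.3662, -0.2859) x1=(0.1933, -1.5542, -0.0809) x2=(0.6549, -0.5198, 0.7735) x3=(0.1904, -1.4369, 1.7036) x4=(1.3121, 0.7178, -2.0012)
step 14: x0=(-1.6481, 1.3735, -0.2995) x1=(0.2136, -1.5621, -0.0681) x2=(0.6752, -0.4940, 0.7447) x3=(0.1711, -1.4634, 1.6894) x4=(1.2942, 0.7237, -2.0195)
step 15: x0=(-1.6438, 1.3807, -0.3130) x1=(0.2340, -1.5700, -0.0548) x2=(0.6954, -0.4682, 0.7153) x3=(0.1516, -1.4903, 1.6751) x4=(1.2765, 0.7297, -2.0378)
step 16: x0=(-1.6395, 1.3880, -0.3263) x1=(0.2544, -1.5776, -0.0411) x2=(0.7155, -0.4424, 0.6854) x3=(0.1320, -1.5173, 1.6607) x4=(1.2588, 0.7356, -2.0561)
step 17: x0=(-1.6352, 1.3952, -0.3396) x1=(0.2750, -1.5851, -0.0270) x2=(0.7356, -0.4166, 0.6551) x3=(0.1122, -1.5446, 1.6461) x4=(1.2411, 0.7415, -2.0743)
step 18: x0=(-1.6309, 1.4024, -0.3527) x1=(0.2956, -1.5924, -0.0124) x2=(0.7557, -0.3908, 0.6244) x3=(0.0923, -1.5722, 1.6313) x4=(1.2236, 0.7474, -2.0925)
step 19: x0=(-1.6266, 1.4095, -0.3658) x1=(0.3164, -1.5996, 0.0025) x2=(0.7757, -0.3650, 0.5932) x3=(0.0722, -1.5999, 1.6162) x4=(1.2060, 0.7533, -2.1107)
step 20: x0=(-1.6223, 1.4167, -0.3788) x1=(0.3372, -1.6066, 0.0178) x2=(0.7956, -0.3393, 0.5616) x3=(0.0521, -1.6278, 1.6009) x4=(1.1886, 0.7591, -2.1288)
step 21: x0=(-1.6180, 1.4238, -0.3916) x1=(0.3580, -1.6134, 0.0335) x2=(0.8155, -0.3137, 0.5297) x3=(0.0319, -1.6558, 1.5853) x4=(1.1712, 0.7650, -2.1469)
step 22: x0=(-1.6137, 1.4309, -0.4044) x1=(0.3789, -1.6200, 0.0496) x2=(0.8353, -0.2882, 0.4975) x3=(0.0116, -1.6840, 1.5693) x4=(1.1539, 0.7708, -2.1649)
step 23: x0=(-1.6095, 1.4379, -0.4170) x1=(0.3999, -1.6264, 0.0660) x2=(0.8551, -0.2627, 0.4650) x3=(-0.0087, -1.7123, 1.5531) x4=(1.1366, 0.7766, -2.1829)
step 24: x0=(-1.6052, 1.4450, -0.4296) x1=(0.4209, -1.6327, 0.0829) x2=(0.8747, -0.2374, 0.4321) x3=(-0.0290, -1.7406, 1.5364) x4=(1.1195, 0.7823, -2.2009)
step 25: x0=(-1.6010, 1.4520, -0.4421) x1=(0.4419, -1.6389, 0.1000) x2=(0.8943, -0.2121, 0.3990) x3=(-0.0493, -1.7691, 1.5194) x4=(1.1023, 0.7881, -2.2188)
step 26: x0=(-1.5968, 1.4589, -0.4545) x1=(0.4629, -1.6449, 0.1176) x2=(0.9139, -0.1870, 0.3657) x3=(-0.0696, -1.7976, 1.5019) x4=(1.0853, 0.7938, -2.2367)
step 27: x0=(-1.5925, 1.4659, -0.4667) x1=(0.4839, -1.6507, 0.1355) x2=(0.9333, -0.1619, 0.3321) x3=(-0.0898, -1.8261, 1.4841) x4=(1.0683, 0.7995, -2.2545)
step 28: x0=(-1.5883, 1.4728, -0.4789) x1=(0.5048, -1.6564, 0.1537) x2=(0.9527, -0.1370, 0.2983) x3=(-0.1099, -1.8546, 1.4659) x4=(1.0514, 0.8052, -2.2723)
step 29: x0=(-1.5841, 1.4798, -0.4910) x1=(0.5258, -1.6620, 0.1722) x2=(0.9720, -0.1121, 0.2643) x3=(-0.1299, -1.8832, 1.4472) x4=(1.0345, 0.8108, -2.2900)
step 30: x0=(-1.5799, 1.4866, -0.5030) x1=(0.5466, -1.6675, 0.1911) x2=(0.9912, -0.0874, 0.2301) x3=(-0.1497, -1.9117, 1.4281) x4=(1.0177, 0.8164, -2.3077)
step 31: x0=(-1.5757, 1.4935, -0.5149) x1=(0.5674, -1.6728, 0.2102) x2=(1.0103, -0.0628, 0.1957) x3=(-0.1694, -1.9402, 1.4086) x4=(1.0010, 0.8220, -2.3254)
step 32: x0=(-1.5715, 1.5003, -0.5267) x1=(0.5882, -1.6781, 0.2297) x2=(1.0293, -0.0382, 0.1612) x3=(-0.1890, -1.9686, 1.3886) x4=(0.9844, 0.8275, -2.3429)

yes, particle 4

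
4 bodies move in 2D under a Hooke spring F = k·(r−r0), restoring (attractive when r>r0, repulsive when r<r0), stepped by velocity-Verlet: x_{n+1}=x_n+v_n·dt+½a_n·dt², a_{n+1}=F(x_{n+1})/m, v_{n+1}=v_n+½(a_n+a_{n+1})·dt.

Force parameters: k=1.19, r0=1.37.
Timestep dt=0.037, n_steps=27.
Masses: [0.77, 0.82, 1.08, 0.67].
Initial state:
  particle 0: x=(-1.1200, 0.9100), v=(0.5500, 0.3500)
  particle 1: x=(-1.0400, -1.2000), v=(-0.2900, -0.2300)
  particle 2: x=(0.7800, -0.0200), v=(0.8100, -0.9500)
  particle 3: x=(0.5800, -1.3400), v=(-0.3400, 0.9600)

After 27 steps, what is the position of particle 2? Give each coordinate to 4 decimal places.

step 0: x0=(-1.1200, 0.9100) x1=(-1.0400, -1.2000) x2=(0.7800, -0.0200) x3=(0.5800, -1.3400)
step 1: x0=(-1.0980, 0.9206) x1=(-1.0498, -1.2074) x2=(0.8090, -0.0552) x3=(0.5660, -1.3031)
step 2: x0=(-1.0727, 0.9265) x1=(-1.0578, -1.2124) x2=(0.8359, -0.0904) x3=(0.5494, -1.2636)
step 3: x0=(-1.0442, 0.9276) x1=(-1.0640, -1.2151) x2=(0.8607, -0.1254) x3=(0.5301, -1.2219)
step 4: x0=(-1.0126, 0.9241) x1=(-1.0682, -1.2154) x2=(0.8835, -0.1601) x3=(0.5082, -1.1781)
step 5: x0=(-0.9781, 0.9160) x1=(-1.0704, -1.2134) x2=(0.9042, -0.1945) x3=(0.4839, -1.1326)
step 6: x0=(-0.9407, 0.9034) x1=(-1.0708, -1.2090) x2=(0.9229, -0.2283) x3=(0.4571, -1.0857)
step 7: x0=(-0.9007, 0.8865) x1=(-1.0692, -1.2025) x2=(0.9397, -0.2615) x3=(0.4280, -1.0374)
step 8: x0=(-0.8581, 0.8655) x1=(-1.0656, -1.1937) x2=(0.9547, -0.2941) x3=(0.3967, -0.9882)
step 9: x0=(-0.8134, 0.8407) x1=(-1.0602, -1.1828) x2=(0.9680, -0.3260) x3=(0.3632, -0.9382)
step 10: x0=(-0.7665, 0.8122) x1=(-1.0530, -1.1700) x2=(0.9797, -0.3572) x3=(0.3276, -0.8875)
step 11: x0=(-0.7178, 0.7803) x1=(-1.0440, -1.1553) x2=(0.9900, -0.3877) x3=(0.2900, -0.8363)
step 12: x0=(-0.6675, 0.7454) x1=(-1.0334, -1.1389) x2=(0.9990, -0.4177) x3=(0.2507, -0.7847)
step 13: x0=(-0.6158, 0.7079) x1=(-1.0211, -1.1209) x2=(1.0067, -0.4471) x3=(0.2098, -0.7329)
step 14: x0=(-0.5630, 0.6680) x1=(-1.0073, -1.1014) x2=(1.0133, -0.4761) x3=(0.1675, -0.6807)
step 15: x0=(-0.5093, 0.6261) x1=(-0.9921, -1.0808) x2=(1.0189, -0.5047) x3=(0.1241, -0.6284)
step 16: x0=(-0.4548, 0.5827) x1=(-0.9756, -1.0591) x2=(1.0235, -0.5330) x3=(0.0799, -0.5761)
step 17: x0=(-0.3998, 0.5381) x1=(-0.9579, -1.0366) x2=(1.0271, -0.5611) x3=(0.0352, -0.5238)
step 18: x0=(-0.3446, 0.4928) x1=(-0.9392, -1.0134) x2=(1.0298, -0.5891) x3=(-0.0096, -0.4716)
step 19: x0=(-0.2891, 0.4472) x1=(-0.9195, -0.9898) x2=(1.0316, -0.6171) x3=(-0.0543, -0.4198)
step 20: x0=(-0.2335, 0.4018) x1=(-0.8991, -0.9659) x2=(1.0325, -0.6449) x3=(-0.0987, -0.3686)
step 21: x0=(-0.1778, 0.3570) x1=(-0.8779, -0.9421) x2=(1.0325, -0.6727) x3=(-0.1425, -0.3181)
step 22: x0=(-0.1219, 0.3131) x1=(-0.8562, -0.9184) x2=(1.0316, -0.7005) x3=(-0.1859, -0.2686)
step 23: x0=(-0.0657, 0.2705) x1=(-0.8340, -0.8951) x2=(1.0299, -0.7282) x3=(-0.2289, -0.2201)
step 24: x0=(-0.0088, 0.2294) x1=(-0.8113, -0.8723) x2=(1.0272, -0.7559) x3=(-0.2719, -0.1728)
step 25: x0=(0.0493, 0.1898) x1=(-0.7884, -0.8503) x2=(1.0238, -0.7835) x3=(-0.3151, -0.1264)
step 26: x0=(0.1089, 0.1515) x1=(-0.7651, -0.8291) x2=(1.0195, -0.8111) x3=(-0.3591, -0.0805)
step 27: x0=(0.1700, 0.1142) x1=(-0.7416, -0.8089) x2=(1.0143, -0.8386) x3=(-0.4039, -0.0346)

(1.0143, -0.8386)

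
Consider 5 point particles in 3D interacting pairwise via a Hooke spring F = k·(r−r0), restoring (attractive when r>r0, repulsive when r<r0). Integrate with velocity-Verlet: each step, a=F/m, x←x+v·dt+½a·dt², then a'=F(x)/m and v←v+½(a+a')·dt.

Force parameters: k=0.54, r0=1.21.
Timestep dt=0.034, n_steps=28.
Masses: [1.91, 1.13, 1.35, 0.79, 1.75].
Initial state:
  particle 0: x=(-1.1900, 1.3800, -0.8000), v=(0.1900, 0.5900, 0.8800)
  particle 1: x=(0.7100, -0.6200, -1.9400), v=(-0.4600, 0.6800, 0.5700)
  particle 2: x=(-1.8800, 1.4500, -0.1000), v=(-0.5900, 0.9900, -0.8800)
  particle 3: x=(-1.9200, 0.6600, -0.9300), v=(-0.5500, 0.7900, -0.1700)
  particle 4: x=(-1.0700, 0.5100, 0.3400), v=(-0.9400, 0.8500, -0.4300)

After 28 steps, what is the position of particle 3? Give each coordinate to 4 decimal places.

(-1.9984, 1.1750, -1.1825)

step 0: x0=(-1.1900, 1.3800, -0.8000) x1=(0.7100, -0.6200, -1.9400) x2=(-1.8800, 1.4500, -0.1000) x3=(-1.9200, 0.6600, -0.9300) x4=(-1.0700, 0.5100, 0.3400)
step 1: x0=(-1.1833, 1.3999, -0.7702) x1=(0.6928, -0.5958, -1.9195) x2=(-1.8997, 1.4833, -0.1302) x3=(-1.9380, 0.6865, -0.9359) x4=(-1.1018, 0.5388, 0.3250)
step 2: x0=(-1.1761, 1.4193, -0.7406) x1=(0.6726, -0.5693, -1.8969) x2=(-1.9186, 1.5160, -0.1608) x3=(-1.9548, 0.7122, -0.9422) x4=(-1.1333, 0.5675, 0.3094)
step 3: x0=(-1.1685, 1.4384, -0.7112) x1=(0.6492, -0.5405, -1.8722) x2=(-1.9367, 1.5480, -0.1918) x3=(-1.9702, 0.7371, -0.9488) x4=(-1.1645, 0.5960, 0.2932)
step 4: x0=(-1.1605, 1.4571, -0.6821) x1=(0.6229, -0.5096, -1.8455) x2=(-1.9542, 1.5794, -0.2232) x3=(-1.9844, 0.7613, -0.9558) x4=(-1.1954, 0.6242, 0.2764)
step 5: x0=(-1.1520, 1.4754, -0.6532) x1=(0.5936, -0.4764, -1.8168) x2=(-1.9709, 1.6102, -0.2550) x3=(-1.9972, 0.7848, -0.9630) x4=(-1.2260, 0.6523, 0.2591)
step 6: x0=(-1.1430, 1.4933, -0.6246) x1=(0.5613, -0.4411, -1.7862) x2=(-1.9869, 1.6403, -0.2872) x3=(-2.0088, 0.8075, -0.9706) x4=(-1.2562, 0.6803, 0.2412)
step 7: x0=(-1.1337, 1.5109, -0.5962) x1=(0.5261, -0.4036, -1.7538) x2=(-2.0022, 1.6699, -0.3197) x3=(-2.0191, 0.8296, -0.9785) x4=(-1.2862, 0.7080, 0.2227)
step 8: x0=(-1.1239, 1.5281, -0.5681) x1=(0.4880, -0.3640, -1.7196) x2=(-2.0169, 1.6988, -0.3526) x3=(-2.0281, 0.8509, -0.9867) x4=(-1.3158, 0.7354, 0.2039)
step 9: x0=(-1.1137, 1.5450, -0.5402) x1=(0.4471, -0.3223, -1.6836) x2=(-2.0308, 1.7271, -0.3858) x3=(-2.0360, 0.8716, -0.9952) x4=(-1.3451, 0.7627, 0.1845)
step 10: x0=(-1.1032, 1.5615, -0.5126) x1=(0.4036, -0.2786, -1.6461) x2=(-2.0442, 1.7549, -0.4193) x3=(-2.0426, 0.8916, -1.0040) x4=(-1.3741, 0.7898, 0.1648)
step 11: x0=(-1.0924, 1.5778, -0.4852) x1=(0.3574, -0.2330, -1.6070) x2=(-2.0568, 1.7822, -0.4531) x3=(-2.0481, 0.9110, -1.0130) x4=(-1.4028, 0.8166, 0.1447)
step 12: x0=(-1.0812, 1.5937, -0.4580) x1=(0.3086, -0.1854, -1.5665) x2=(-2.0689, 1.8089, -0.4871) x3=(-2.0524, 0.9298, -1.0222) x4=(-1.4312, 0.8432, 0.1242)
step 13: x0=(-1.0697, 1.6094, -0.4311) x1=(0.2574, -0.1359, -1.5246) x2=(-2.0803, 1.8350, -0.5215) x3=(-2.0556, 0.9481, -1.0317) x4=(-1.4594, 0.8696, 0.1034)
step 14: x0=(-1.0579, 1.6248, -0.4044) x1=(0.2038, -0.0847, -1.4814) x2=(-2.0911, 1.8607, -0.5560) x3=(-2.0577, 0.9658, -1.0413) x4=(-1.4872, 0.8958, 0.0822)
step 15: x0=(-1.0459, 1.6399, -0.3780) x1=(0.1480, -0.0318, -1.4371) x2=(-2.1013, 1.8858, -0.5908) x3=(-2.0588, 0.9830, -1.0511) x4=(-1.5148, 0.9217, 0.0608)
step 16: x0=(-1.0337, 1.6548, -0.3517) x1=(0.0900, 0.0228, -1.3917) x2=(-2.1109, 1.9105, -0.6257) x3=(-2.0589, 0.9997, -1.0611) x4=(-1.5422, 0.9475, 0.0392)
step 17: x0=(-1.0213, 1.6695, -0.3257) x1=(0.0300, 0.0789, -1.3452) x2=(-2.1199, 1.9347, -0.6608) x3=(-2.0580, 1.0159, -1.0711) x4=(-1.5694, 0.9730, 0.0173)
step 18: x0=(-1.0087, 1.6840, -0.2999) x1=(-0.0319, 0.1364, -1.2979) x2=(-2.1283, 1.9585, -0.6961) x3=(-2.0562, 1.0318, -1.0813) x4=(-1.5964, 0.9983, -0.0048)
step 19: x0=(-0.9961, 1.6983, -0.2743) x1=(-0.0957, 0.1954, -1.2498) x2=(-2.1362, 1.9819, -0.7314) x3=(-2.0535, 1.0472, -1.0915) x4=(-1.6231, 1.0235, -0.0271)
step 20: x0=(-0.9833, 1.7124, -0.2490) x1=(-0.1610, 0.2556, -1.2010) x2=(-2.1435, 2.0048, -0.7668) x3=(-2.0500, 1.0623, -1.1017) x4=(-1.6497, 1.0485, -0.0496)
step 21: x0=(-0.9704, 1.7264, -0.2238) x1=(-0.2280, 0.3170, -1.1515) x2=(-2.1502, 2.0274, -0.8022) x3=(-2.0458, 1.0772, -1.1120) x4=(-1.6762, 1.0733, -0.0721)
step 22: x0=(-0.9576, 1.7402, -0.1988) x1=(-0.2963, 0.3796, -1.1016) x2=(-2.1564, 2.0495, -0.8377) x3=(-2.0408, 1.0917, -1.1222) x4=(-1.7025, 1.0980, -0.0948)
step 23: x0=(-0.9447, 1.7539, -0.1740) x1=(-0.3659, 0.4431, -1.0512) x2=(-2.1621, 2.0713, -0.8731) x3=(-2.0351, 1.1060, -1.1324) x4=(-1.7287, 1.1226, -0.1176)
step 24: x0=(-0.9319, 1.7675, -0.1494) x1=(-0.4366, 0.5075, -1.0005) x2=(-2.1673, 2.0928, -0.9085) x3=(-2.0288, 1.1200, -1.1426) x4=(-1.7548, 1.1471, -0.1405)
step 25: x0=(-0.9192, 1.7810, -0.1250) x1=(-0.5083, 0.5727, -0.9495) x2=(-2.1720, 2.1140, -0.9438) x3=(-2.0220, 1.1340, -1.1527) x4=(-1.7807, 1.1714, -0.1634)
step 26: x0=(-0.9065, 1.7944, -0.1008) x1=(-0.5809, 0.6386, -0.8984) x2=(-2.1762, 2.1348, -0.9789) x3=(-2.0146, 1.1477, -1.1627) x4=(-1.8067, 1.1958, -0.1863)
step 27: x0=(-0.8941, 1.8077, -0.0768) x1=(-0.6542, 0.7051, -0.8472) x2=(-2.1800, 2.1554, -1.0140) x3=(-2.0067, 1.1614, -1.1727) x4=(-1.8325, 1.2201, -0.2092)
step 28: x0=(-0.8818, 1.8210, -0.0530) x1=(-0.7281, 0.7721, -0.7959) x2=(-2.1833, 2.1757, -1.0488) x3=(-1.9984, 1.1750, -1.1825) x4=(-1.8583, 1.2443, -0.2321)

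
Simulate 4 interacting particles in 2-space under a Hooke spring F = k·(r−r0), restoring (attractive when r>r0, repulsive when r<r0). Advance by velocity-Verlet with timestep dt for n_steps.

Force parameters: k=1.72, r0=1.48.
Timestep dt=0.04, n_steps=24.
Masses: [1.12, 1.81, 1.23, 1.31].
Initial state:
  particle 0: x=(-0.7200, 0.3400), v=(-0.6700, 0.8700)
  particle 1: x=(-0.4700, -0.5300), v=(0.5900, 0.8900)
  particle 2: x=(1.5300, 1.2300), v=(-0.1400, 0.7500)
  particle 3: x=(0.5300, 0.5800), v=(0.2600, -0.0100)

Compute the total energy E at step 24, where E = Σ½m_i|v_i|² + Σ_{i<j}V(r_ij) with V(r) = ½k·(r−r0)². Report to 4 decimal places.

step 0: x0=(-0.7200, 0.3400) x1=(-0.4700, -0.5300) x2=(1.5300, 1.2300) x3=(0.5300, 0.5800)
step 1: x0=(-0.7462, 0.3759) x1=(-0.4456, -0.4942) x2=(1.5227, 1.2589) x3=(0.5404, 0.5795)
step 2: x0=(-0.7710, 0.4138) x1=(-0.4196, -0.4581) x2=(1.5120, 1.2857) x3=(0.5506, 0.5787)
step 3: x0=(-0.7945, 0.4538) x1=(-0.3921, -0.4217) x2=(1.4979, 1.3104) x3=(0.5608, 0.5777)
step 4: x0=(-0.8167, 0.4957) x1=(-0.3632, -0.3849) x2=(1.4806, 1.3331) x3=(0.5709, 0.5765)
step 5: x0=(-0.8373, 0.5395) x1=(-0.3330, -0.3479) x2=(1.4600, 1.3539) x3=(0.5808, 0.5751)
step 6: x0=(-0.8564, 0.5850) x1=(-0.3014, -0.3107) x2=(1.4363, 1.3730) x3=(0.5908, 0.5735)
step 7: x0=(-0.8740, 0.6322) x1=(-0.2688, -0.2733) x2=(1.4096, 1.3903) x3=(0.6006, 0.5719)
step 8: x0=(-0.8900, 0.6810) x1=(-0.2352, -0.2357) x2=(1.3800, 1.4062) x3=(0.6103, 0.5701)
step 9: x0=(-0.9043, 0.7311) x1=(-0.2007, -0.1979) x2=(1.3478, 1.4206) x3=(0.6200, 0.5683)
step 10: x0=(-0.9168, 0.7824) x1=(-0.1655, -0.1601) x2=(1.3130, 1.4339) x3=(0.6297, 0.5664)
step 11: x0=(-0.9277, 0.8348) x1=(-0.1298, -0.1223) x2=(1.2759, 1.4462) x3=(0.6393, 0.5644)
step 12: x0=(-0.9366, 0.8881) x1=(-0.0938, -0.0845) x2=(1.2366, 1.4577) x3=(0.6489, 0.5625)
step 13: x0=(-0.9438, 0.9422) x1=(-0.0575, -0.0467) x2=(1.1954, 1.4685) x3=(0.6585, 0.5606)
step 14: x0=(-0.9491, 0.9969) x1=(-0.0213, -0.0091) x2=(1.1524, 1.4790) x3=(0.6682, 0.5588)
step 15: x0=(-0.9525, 1.0521) x1=(0.0147, 0.0283) x2=(1.1077, 1.4892) x3=(0.6780, 0.5570)
step 16: x0=(-0.9539, 1.1076) x1=(0.0504, 0.0655) x2=(1.0617, 1.4995) x3=(0.6880, 0.5553)
step 17: x0=(-0.9535, 1.1631) x1=(0.0856, 0.1023) x2=(1.0145, 1.5100) x3=(0.6983, 0.5538)
step 18: x0=(-0.9511, 1.2187) x1=(0.1200, 0.1388) x2=(0.9661, 1.5209) x3=(0.7089, 0.5524)
step 19: x0=(-0.9469, 1.2740) x1=(0.1535, 0.1748) x2=(0.9169, 1.5324) x3=(0.7200, 0.5512)
step 20: x0=(-0.9408, 1.3291) x1=(0.1861, 0.2103) x2=(0.8669, 1.5446) x3=(0.7316, 0.5502)
step 21: x0=(-0.9328, 1.3837) x1=(0.2174, 0.2453) x2=(0.8163, 1.5579) x3=(0.7439, 0.5495)
step 22: x0=(-0.9231, 1.4376) x1=(0.2474, 0.2798) x2=(0.7652, 1.5721) x3=(0.7570, 0.5491)
step 23: x0=(-0.9116, 1.4909) x1=(0.2760, 0.3136) x2=(0.7136, 1.5876) x3=(0.7709, 0.5490)
step 24: x0=(-0.8985, 1.5433) x1=(0.3030, 0.3469) x2=(0.6618, 1.6043) x3=(0.7859, 0.5493)
step 0 velocities: v0=(-0.6700, 0.8700) v1=(0.5900, 0.8900) v2=(-0.1400, 0.7500) v3=(0.2600, -0.0100)
step 0: KE=2.1095, PE=2.3574, E=4.4668
step 24 velocities: v0=(0.3478, 1.2980) v1=(0.6547, 0.8240) v2=(-1.2977, 0.4333) v3=(0.3874, 0.0127)
step 24: KE=3.2632, PE=1.2027, E=4.4658

4.4658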